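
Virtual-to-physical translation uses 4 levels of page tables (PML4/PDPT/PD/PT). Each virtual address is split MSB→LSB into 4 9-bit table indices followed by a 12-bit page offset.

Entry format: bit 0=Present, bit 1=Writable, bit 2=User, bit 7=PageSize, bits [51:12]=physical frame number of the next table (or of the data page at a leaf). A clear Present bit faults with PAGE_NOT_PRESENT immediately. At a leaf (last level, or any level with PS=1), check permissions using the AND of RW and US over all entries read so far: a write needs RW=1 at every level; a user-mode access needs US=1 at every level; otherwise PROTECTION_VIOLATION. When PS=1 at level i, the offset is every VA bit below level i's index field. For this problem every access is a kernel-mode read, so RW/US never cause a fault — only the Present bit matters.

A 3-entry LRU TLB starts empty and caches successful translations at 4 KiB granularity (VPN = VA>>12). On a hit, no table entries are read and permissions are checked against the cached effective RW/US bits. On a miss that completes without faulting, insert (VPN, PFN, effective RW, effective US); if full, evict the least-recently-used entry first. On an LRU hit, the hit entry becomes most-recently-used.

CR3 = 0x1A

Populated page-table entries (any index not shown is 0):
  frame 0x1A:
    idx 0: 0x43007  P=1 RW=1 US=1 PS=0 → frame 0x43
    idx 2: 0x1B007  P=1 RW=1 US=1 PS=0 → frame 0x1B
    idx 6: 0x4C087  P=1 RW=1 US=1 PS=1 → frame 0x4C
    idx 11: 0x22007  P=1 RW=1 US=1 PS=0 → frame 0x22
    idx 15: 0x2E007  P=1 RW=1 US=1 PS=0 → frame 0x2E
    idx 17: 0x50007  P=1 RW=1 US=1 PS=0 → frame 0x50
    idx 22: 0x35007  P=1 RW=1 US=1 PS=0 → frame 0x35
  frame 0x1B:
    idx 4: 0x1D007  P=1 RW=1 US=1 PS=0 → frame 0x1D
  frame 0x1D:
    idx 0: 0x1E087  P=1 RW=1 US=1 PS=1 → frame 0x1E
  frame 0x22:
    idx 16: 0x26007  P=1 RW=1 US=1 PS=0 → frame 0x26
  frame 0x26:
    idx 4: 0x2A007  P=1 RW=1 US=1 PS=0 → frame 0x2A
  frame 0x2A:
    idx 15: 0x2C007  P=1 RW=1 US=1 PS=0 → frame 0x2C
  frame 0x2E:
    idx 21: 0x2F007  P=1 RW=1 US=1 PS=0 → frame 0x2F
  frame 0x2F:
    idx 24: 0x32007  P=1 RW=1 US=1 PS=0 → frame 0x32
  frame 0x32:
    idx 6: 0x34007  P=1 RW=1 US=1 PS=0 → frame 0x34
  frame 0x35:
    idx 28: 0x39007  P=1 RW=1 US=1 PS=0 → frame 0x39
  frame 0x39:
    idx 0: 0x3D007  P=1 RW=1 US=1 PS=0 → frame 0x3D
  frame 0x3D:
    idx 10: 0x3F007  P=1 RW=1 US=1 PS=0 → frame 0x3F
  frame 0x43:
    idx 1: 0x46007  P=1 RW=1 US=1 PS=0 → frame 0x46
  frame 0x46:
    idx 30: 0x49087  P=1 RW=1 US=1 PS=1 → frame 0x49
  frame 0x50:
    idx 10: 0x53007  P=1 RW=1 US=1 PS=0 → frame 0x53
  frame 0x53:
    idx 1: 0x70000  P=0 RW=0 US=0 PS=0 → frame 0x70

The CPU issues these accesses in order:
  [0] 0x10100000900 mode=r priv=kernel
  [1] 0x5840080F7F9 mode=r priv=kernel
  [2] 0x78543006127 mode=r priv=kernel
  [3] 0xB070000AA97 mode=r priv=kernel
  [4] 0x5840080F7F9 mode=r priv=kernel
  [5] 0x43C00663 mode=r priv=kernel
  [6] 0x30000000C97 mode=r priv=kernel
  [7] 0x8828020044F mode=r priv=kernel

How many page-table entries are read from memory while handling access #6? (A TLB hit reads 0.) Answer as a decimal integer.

Walk each access:
#0 VA=0x10100000900 (r,kernel):
  L0: frame=0x1A idx=2 entry=0x1B007 [P=1 RW=1 US=1 PS=0]
  L1: frame=0x1B idx=4 entry=0x1D007 [P=1 RW=1 US=1 PS=0]
  L2: frame=0x1D idx=0 entry=0x1E087 [P=1 RW=1 US=1 PS=1]
  ✓ 0x1E900 (huge @L2)  — 3 lookups
#1 VA=0x5840080F7F9 (r,kernel):
  L0: frame=0x1A idx=11 entry=0x22007 [P=1 RW=1 US=1 PS=0]
  L1: frame=0x22 idx=16 entry=0x26007 [P=1 RW=1 US=1 PS=0]
  L2: frame=0x26 idx=4 entry=0x2A007 [P=1 RW=1 US=1 PS=0]
  L3: frame=0x2A idx=15 entry=0x2C007 [P=1 RW=1 US=1 PS=0]
  ✓ 0x2C7F9  — 4 lookups
#2 VA=0x78543006127 (r,kernel):
  L0: frame=0x1A idx=15 entry=0x2E007 [P=1 RW=1 US=1 PS=0]
  L1: frame=0x2E idx=21 entry=0x2F007 [P=1 RW=1 US=1 PS=0]
  L2: frame=0x2F idx=24 entry=0x32007 [P=1 RW=1 US=1 PS=0]
  L3: frame=0x32 idx=6 entry=0x34007 [P=1 RW=1 US=1 PS=0]
  ✓ 0x34127  — 4 lookups
#3 VA=0xB070000AA97 (r,kernel):
  L0: frame=0x1A idx=22 entry=0x35007 [P=1 RW=1 US=1 PS=0]
  L1: frame=0x35 idx=28 entry=0x39007 [P=1 RW=1 US=1 PS=0]
  L2: frame=0x39 idx=0 entry=0x3D007 [P=1 RW=1 US=1 PS=0]
  L3: frame=0x3D idx=10 entry=0x3F007 [P=1 RW=1 US=1 PS=0]
  ✓ 0x3FA97  — 4 lookups
#4 VA=0x5840080F7F9 (r,kernel):
  TLB hit vpn=0x5840080F → PA=0x2C7F9
#5 VA=0x43C00663 (r,kernel):
  L0: frame=0x1A idx=0 entry=0x43007 [P=1 RW=1 US=1 PS=0]
  L1: frame=0x43 idx=1 entry=0x46007 [P=1 RW=1 US=1 PS=0]
  L2: frame=0x46 idx=30 entry=0x49087 [P=1 RW=1 US=1 PS=1]
  ✓ 0x49663 (huge @L2)  — 3 lookups
#6 VA=0x30000000C97 (r,kernel):
  L0: frame=0x1A idx=6 entry=0x4C087 [P=1 RW=1 US=1 PS=1]
  ✓ 0x4CC97 (huge @L0)  — 1 lookups
#7 VA=0x8828020044F (r,kernel):
  L0: frame=0x1A idx=17 entry=0x50007 [P=1 RW=1 US=1 PS=0]
  L1: frame=0x50 idx=10 entry=0x53007 [P=1 RW=1 US=1 PS=0]
  L2: frame=0x53 idx=1 entry=0x70000 [P=0 RW=0 US=0 PS=0]
  ⇒ fault: PAGE_NOT_PRESENT  — 3 lookups

Entries read for #6: 1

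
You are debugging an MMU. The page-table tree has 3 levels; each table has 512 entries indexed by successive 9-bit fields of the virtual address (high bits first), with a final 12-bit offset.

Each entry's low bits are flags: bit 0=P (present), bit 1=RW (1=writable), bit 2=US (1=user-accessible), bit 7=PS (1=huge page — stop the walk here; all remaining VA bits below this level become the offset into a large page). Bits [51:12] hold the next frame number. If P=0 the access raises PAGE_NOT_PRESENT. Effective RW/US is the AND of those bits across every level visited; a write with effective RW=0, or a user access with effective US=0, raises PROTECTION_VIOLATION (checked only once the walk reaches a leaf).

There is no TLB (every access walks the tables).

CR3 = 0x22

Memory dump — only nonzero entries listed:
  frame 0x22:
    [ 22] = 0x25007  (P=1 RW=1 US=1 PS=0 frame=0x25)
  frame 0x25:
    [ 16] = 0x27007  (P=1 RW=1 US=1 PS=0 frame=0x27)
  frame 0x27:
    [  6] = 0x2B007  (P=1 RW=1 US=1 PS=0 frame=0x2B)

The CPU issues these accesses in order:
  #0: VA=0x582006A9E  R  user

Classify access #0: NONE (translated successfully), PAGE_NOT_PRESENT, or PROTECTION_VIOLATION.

Trace:
#0 VA=0x582006A9E (r,user):
  [0] read 0x22 idx=22: raw=0x25007 flags P=1 W=1 U=1 S=0
  [1] read 0x25 idx=16: raw=0x27007 flags P=1 W=1 U=1 S=0
  [2] read 0x27 idx=6: raw=0x2B007 flags P=1 W=1 U=1 S=0
  → PA=0x2BA9E  (3 entries read)

Access #0 fault: NONE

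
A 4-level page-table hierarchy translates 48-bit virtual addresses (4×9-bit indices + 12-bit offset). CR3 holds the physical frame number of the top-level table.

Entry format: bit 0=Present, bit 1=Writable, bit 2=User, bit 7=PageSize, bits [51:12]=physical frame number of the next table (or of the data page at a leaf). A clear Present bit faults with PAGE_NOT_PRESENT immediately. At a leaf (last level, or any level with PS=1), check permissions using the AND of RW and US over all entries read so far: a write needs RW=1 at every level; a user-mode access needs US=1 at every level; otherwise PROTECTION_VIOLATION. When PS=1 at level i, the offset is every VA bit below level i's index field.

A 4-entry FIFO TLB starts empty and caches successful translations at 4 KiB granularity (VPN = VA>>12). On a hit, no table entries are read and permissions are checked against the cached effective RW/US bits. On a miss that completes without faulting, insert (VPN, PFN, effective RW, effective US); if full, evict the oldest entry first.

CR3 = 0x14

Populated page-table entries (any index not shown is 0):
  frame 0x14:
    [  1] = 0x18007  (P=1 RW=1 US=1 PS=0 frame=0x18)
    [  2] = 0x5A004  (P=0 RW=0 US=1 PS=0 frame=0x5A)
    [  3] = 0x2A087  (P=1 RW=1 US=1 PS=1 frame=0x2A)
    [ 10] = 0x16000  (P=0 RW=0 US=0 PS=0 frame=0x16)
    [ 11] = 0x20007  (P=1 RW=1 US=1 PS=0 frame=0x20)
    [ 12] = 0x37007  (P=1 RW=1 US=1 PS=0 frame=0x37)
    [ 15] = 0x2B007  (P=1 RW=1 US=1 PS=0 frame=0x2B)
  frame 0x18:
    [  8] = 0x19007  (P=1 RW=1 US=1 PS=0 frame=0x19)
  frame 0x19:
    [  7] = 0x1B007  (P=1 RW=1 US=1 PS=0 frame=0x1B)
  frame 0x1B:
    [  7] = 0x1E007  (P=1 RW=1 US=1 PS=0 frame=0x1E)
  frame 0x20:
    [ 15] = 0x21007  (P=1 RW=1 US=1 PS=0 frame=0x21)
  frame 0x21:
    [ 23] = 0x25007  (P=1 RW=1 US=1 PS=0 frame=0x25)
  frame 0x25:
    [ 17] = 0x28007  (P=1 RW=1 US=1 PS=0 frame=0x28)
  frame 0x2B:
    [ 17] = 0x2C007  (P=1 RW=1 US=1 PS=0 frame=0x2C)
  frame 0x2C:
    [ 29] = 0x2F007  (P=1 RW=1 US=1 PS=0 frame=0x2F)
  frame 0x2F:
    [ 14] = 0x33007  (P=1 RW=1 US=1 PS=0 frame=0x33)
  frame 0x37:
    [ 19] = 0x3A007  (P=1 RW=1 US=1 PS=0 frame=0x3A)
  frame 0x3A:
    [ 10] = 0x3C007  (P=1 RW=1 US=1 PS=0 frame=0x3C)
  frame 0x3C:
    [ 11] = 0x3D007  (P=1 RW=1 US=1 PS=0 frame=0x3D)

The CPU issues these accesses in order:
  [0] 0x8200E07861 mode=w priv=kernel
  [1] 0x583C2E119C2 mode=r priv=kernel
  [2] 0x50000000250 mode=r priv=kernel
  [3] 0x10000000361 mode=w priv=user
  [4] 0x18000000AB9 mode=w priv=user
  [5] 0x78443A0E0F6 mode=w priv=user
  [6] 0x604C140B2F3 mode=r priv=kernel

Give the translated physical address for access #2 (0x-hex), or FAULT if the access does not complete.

Trace:
#0 VA=0x8200E07861 (w,kernel):
  L0 @0x14[1] → 0x18007  P=1,RW=1,US=1,PS=0
  L1 @0x18[8] → 0x19007  P=1,RW=1,US=1,PS=0
  L2 @0x19[7] → 0x1B007  P=1,RW=1,US=1,PS=0
  L3 @0x1B[7] → 0x1E007  P=1,RW=1,US=1,PS=0
  → PA=0x1E861  (4 entries read)
#1 VA=0x583C2E119C2 (r,kernel):
  L0 @0x14[11] → 0x20007  P=1,RW=1,US=1,PS=0
  L1 @0x20[15] → 0x21007  P=1,RW=1,US=1,PS=0
  L2 @0x21[23] → 0x25007  P=1,RW=1,US=1,PS=0
  L3 @0x25[17] → 0x28007  P=1,RW=1,US=1,PS=0
  → PA=0x289C2  (4 entries read)
#2 VA=0x50000000250 (r,kernel):
  L0 @0x14[10] → 0x16000  P=0,RW=0,US=0,PS=0
  → PAGE_NOT_PRESENT  (1 entries read)
#3 VA=0x10000000361 (w,user):
  L0 @0x14[2] → 0x5A004  P=0,RW=0,US=1,PS=0
  → PAGE_NOT_PRESENT  (1 entries read)
#4 VA=0x18000000AB9 (w,user):
  L0 @0x14[3] → 0x2A087  P=1,RW=1,US=1,PS=1
  → PA=0x2AAB9 (huge @L0)  (1 entries read)
#5 VA=0x78443A0E0F6 (w,user):
  L0 @0x14[15] → 0x2B007  P=1,RW=1,US=1,PS=0
  L1 @0x2B[17] → 0x2C007  P=1,RW=1,US=1,PS=0
  L2 @0x2C[29] → 0x2F007  P=1,RW=1,US=1,PS=0
  L3 @0x2F[14] → 0x33007  P=1,RW=1,US=1,PS=0
  → PA=0x330F6  (4 entries read)
#6 VA=0x604C140B2F3 (r,kernel):
  L0 @0x14[12] → 0x37007  P=1,RW=1,US=1,PS=0
  L1 @0x37[19] → 0x3A007  P=1,RW=1,US=1,PS=0
  L2 @0x3A[10] → 0x3C007  P=1,RW=1,US=1,PS=0
  L3 @0x3C[11] → 0x3D007  P=1,RW=1,US=1,PS=0
  → PA=0x3D2F3  (4 entries read)

Access #2 PA: FAULT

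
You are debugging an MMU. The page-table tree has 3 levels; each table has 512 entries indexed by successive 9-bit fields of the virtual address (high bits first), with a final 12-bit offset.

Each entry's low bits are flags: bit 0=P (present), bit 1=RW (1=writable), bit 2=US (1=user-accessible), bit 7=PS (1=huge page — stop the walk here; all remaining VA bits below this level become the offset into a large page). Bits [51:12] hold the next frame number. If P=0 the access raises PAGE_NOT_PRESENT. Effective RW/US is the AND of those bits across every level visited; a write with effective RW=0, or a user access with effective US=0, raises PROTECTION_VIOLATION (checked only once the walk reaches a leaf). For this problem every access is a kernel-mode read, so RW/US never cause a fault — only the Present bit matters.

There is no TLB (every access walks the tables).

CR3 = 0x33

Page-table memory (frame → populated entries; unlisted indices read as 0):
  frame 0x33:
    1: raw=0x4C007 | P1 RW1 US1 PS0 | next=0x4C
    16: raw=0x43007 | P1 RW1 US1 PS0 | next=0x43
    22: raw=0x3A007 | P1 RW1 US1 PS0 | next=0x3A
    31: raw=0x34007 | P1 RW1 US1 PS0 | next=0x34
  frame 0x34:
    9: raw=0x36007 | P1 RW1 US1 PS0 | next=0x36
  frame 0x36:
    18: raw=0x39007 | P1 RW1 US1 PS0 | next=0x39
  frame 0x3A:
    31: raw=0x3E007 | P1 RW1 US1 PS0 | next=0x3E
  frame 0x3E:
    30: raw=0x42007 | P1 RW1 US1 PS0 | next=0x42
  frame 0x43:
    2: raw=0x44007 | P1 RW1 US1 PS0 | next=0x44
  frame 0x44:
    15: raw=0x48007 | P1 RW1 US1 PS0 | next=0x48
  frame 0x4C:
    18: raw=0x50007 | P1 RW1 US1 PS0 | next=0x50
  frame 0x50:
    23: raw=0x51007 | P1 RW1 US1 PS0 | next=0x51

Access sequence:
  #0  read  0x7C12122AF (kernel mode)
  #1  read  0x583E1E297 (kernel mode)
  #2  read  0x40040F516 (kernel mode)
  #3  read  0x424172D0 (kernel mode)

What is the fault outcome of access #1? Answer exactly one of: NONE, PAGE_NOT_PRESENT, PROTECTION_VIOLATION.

Walk each access:
#0 VA=0x7C12122AF (r,kernel):
  lvl0: tbl 0x33, slot 31 ⇒ 0x34007 (P1/RW1/US1/PS0)
  lvl1: tbl 0x34, slot 9 ⇒ 0x36007 (P1/RW1/US1/PS0)
  lvl2: tbl 0x36, slot 18 ⇒ 0x39007 (P1/RW1/US1/PS0)
  ⇒ phys 0x392AF  [3 reads]
#1 VA=0x583E1E297 (r,kernel):
  lvl0: tbl 0x33, slot 22 ⇒ 0x3A007 (P1/RW1/US1/PS0)
  lvl1: tbl 0x3A, slot 31 ⇒ 0x3E007 (P1/RW1/US1/PS0)
  lvl2: tbl 0x3E, slot 30 ⇒ 0x42007 (P1/RW1/US1/PS0)
  ⇒ phys 0x42297  [3 reads]
#2 VA=0x40040F516 (r,kernel):
  lvl0: tbl 0x33, slot 16 ⇒ 0x43007 (P1/RW1/US1/PS0)
  lvl1: tbl 0x43, slot 2 ⇒ 0x44007 (P1/RW1/US1/PS0)
  lvl2: tbl 0x44, slot 15 ⇒ 0x48007 (P1/RW1/US1/PS0)
  ⇒ phys 0x48516  [3 reads]
#3 VA=0x424172D0 (r,kernel):
  lvl0: tbl 0x33, slot 1 ⇒ 0x4C007 (P1/RW1/US1/PS0)
  lvl1: tbl 0x4C, slot 18 ⇒ 0x50007 (P1/RW1/US1/PS0)
  lvl2: tbl 0x50, slot 23 ⇒ 0x51007 (P1/RW1/US1/PS0)
  ⇒ phys 0x512D0  [3 reads]

Access #1 fault: NONE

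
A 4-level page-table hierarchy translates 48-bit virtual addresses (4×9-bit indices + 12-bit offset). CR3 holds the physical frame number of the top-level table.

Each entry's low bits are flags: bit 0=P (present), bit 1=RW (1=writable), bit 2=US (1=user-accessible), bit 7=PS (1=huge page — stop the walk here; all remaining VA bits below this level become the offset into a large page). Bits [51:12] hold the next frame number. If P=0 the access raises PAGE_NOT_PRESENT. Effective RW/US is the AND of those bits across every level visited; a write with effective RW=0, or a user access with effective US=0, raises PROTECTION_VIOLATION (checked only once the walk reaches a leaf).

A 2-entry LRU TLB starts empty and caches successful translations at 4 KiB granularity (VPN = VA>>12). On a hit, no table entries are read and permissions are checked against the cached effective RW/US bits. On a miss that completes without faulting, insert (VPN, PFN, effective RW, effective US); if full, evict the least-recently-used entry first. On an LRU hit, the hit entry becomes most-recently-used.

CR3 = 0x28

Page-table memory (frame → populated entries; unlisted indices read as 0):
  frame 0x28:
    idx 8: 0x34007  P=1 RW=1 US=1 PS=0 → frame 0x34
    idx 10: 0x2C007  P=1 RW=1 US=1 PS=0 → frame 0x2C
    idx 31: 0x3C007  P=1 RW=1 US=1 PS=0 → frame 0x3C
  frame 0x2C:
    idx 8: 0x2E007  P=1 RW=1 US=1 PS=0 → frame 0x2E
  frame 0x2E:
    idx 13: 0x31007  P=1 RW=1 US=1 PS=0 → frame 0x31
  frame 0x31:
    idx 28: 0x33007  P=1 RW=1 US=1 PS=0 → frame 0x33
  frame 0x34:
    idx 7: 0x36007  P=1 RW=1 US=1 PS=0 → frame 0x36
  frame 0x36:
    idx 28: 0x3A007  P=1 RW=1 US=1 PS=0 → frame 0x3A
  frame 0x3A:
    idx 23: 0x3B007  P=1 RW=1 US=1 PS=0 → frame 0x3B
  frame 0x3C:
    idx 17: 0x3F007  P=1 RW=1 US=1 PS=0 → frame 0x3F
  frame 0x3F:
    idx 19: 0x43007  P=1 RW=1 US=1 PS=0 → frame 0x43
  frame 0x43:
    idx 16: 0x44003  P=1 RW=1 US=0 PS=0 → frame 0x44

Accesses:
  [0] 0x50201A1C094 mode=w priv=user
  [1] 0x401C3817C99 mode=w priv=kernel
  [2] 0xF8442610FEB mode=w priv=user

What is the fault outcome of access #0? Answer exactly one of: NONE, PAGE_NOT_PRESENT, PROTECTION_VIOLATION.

Per-access translation:
#0 VA=0x50201A1C094 (w,user):
  [0] read 0x28 idx=10: raw=0x2C007 flags P=1 W=1 U=1 S=0
  [1] read 0x2C idx=8: raw=0x2E007 flags P=1 W=1 U=1 S=0
  [2] read 0x2E idx=13: raw=0x31007 flags P=1 W=1 U=1 S=0
  [3] read 0x31 idx=28: raw=0x33007 flags P=1 W=1 U=1 S=0
  ⇒ phys 0x33094  [4 reads]
#1 VA=0x401C3817C99 (w,kernel):
  [0] read 0x28 idx=8: raw=0x34007 flags P=1 W=1 U=1 S=0
  [1] read 0x34 idx=7: raw=0x36007 flags P=1 W=1 U=1 S=0
  [2] read 0x36 idx=28: raw=0x3A007 flags P=1 W=1 U=1 S=0
  [3] read 0x3A idx=23: raw=0x3B007 flags P=1 W=1 U=1 S=0
  ⇒ phys 0x3BC99  [4 reads]
#2 VA=0xF8442610FEB (w,user):
  [0] read 0x28 idx=31: raw=0x3C007 flags P=1 W=1 U=1 S=0
  [1] read 0x3C idx=17: raw=0x3F007 flags P=1 W=1 U=1 S=0
  [2] read 0x3F idx=19: raw=0x43007 flags P=1 W=1 U=1 S=0
  [3] read 0x43 idx=16: raw=0x44003 flags P=1 W=1 U=0 S=0
  ✗ PROTECTION_VIOLATION  [4 reads]

Access #0 fault: NONE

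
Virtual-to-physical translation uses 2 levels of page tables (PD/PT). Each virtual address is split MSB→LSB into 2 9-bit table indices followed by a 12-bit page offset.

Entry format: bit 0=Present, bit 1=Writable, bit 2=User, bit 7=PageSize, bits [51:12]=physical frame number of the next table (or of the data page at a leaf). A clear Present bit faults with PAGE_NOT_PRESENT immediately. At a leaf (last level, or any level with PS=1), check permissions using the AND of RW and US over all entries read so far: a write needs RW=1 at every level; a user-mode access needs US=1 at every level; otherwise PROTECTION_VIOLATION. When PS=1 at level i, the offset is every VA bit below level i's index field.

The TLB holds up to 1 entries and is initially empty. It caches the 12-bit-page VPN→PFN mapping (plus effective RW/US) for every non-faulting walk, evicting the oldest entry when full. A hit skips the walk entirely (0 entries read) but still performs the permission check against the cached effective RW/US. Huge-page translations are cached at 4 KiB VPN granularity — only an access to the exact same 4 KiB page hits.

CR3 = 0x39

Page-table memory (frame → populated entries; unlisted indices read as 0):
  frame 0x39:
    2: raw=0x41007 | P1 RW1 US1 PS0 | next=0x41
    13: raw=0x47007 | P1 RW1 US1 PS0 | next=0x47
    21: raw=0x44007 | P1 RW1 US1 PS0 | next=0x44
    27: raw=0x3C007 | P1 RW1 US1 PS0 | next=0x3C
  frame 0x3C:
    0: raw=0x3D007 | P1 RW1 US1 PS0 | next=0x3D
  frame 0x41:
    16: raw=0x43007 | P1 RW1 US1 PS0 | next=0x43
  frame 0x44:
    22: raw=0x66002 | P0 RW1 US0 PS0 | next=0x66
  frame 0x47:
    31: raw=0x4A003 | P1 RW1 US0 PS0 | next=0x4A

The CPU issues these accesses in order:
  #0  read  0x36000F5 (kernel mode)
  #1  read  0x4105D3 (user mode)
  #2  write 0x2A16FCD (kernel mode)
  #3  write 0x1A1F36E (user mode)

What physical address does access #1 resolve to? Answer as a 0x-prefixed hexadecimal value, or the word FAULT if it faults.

Trace:
#0 VA=0x36000F5 (r,kernel):
  L0 @0x39[27] → 0x3C007  P=1,RW=1,US=1,PS=0
  L1 @0x3C[0] → 0x3D007  P=1,RW=1,US=1,PS=0
  → PA=0x3D0F5  (2 entries read)
#1 VA=0x4105D3 (r,user):
  L0 @0x39[2] → 0x41007  P=1,RW=1,US=1,PS=0
  L1 @0x41[16] → 0x43007  P=1,RW=1,US=1,PS=0
  → PA=0x435D3  (2 entries read)
#2 VA=0x2A16FCD (w,kernel):
  L0 @0x39[21] → 0x44007  P=1,RW=1,US=1,PS=0
  L1 @0x44[22] → 0x66002  P=0,RW=1,US=0,PS=0
  ⇒ fault: PAGE_NOT_PRESENT  — 2 lookups
#3 VA=0x1A1F36E (w,user):
  L0 @0x39[13] → 0x47007  P=1,RW=1,US=1,PS=0
  L1 @0x47[31] → 0x4A003  P=1,RW=1,US=0,PS=0
  ⇒ fault: PROTECTION_VIOLATION  — 2 lookups

Access #1 PA: 0x435D3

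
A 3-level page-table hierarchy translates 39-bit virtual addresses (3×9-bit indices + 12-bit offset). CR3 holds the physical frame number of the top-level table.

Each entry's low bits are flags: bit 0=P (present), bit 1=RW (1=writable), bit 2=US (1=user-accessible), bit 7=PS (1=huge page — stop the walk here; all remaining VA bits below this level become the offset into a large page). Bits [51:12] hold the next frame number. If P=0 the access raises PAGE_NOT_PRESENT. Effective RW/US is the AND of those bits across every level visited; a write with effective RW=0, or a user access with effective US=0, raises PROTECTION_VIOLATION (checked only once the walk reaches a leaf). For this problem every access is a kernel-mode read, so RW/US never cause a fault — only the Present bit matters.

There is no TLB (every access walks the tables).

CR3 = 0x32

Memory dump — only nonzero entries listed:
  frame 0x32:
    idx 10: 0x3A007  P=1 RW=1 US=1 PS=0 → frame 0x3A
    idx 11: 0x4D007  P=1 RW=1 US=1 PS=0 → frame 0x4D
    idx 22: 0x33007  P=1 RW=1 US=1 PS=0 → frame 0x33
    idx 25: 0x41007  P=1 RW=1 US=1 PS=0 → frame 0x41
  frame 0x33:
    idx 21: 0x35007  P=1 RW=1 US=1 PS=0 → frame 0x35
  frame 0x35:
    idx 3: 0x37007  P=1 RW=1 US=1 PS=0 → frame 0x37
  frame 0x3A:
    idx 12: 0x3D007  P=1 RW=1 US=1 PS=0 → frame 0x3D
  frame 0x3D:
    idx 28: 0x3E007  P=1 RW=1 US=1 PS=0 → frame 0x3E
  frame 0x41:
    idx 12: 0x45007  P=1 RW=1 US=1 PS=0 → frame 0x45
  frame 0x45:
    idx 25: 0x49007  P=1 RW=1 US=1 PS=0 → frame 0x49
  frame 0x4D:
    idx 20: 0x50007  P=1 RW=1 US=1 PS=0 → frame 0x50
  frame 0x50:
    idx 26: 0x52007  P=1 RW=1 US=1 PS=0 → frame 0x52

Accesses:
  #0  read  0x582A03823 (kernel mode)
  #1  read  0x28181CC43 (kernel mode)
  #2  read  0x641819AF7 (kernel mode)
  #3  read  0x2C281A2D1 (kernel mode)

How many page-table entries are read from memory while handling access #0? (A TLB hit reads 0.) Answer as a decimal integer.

Trace:
#0 VA=0x582A03823 (r,kernel):
  [0] read 0x32 idx=22: raw=0x33007 flags P=1 W=1 U=1 S=0
  [1] read 0x33 idx=21: raw=0x35007 flags P=1 W=1 U=1 S=0
  [2] read 0x35 idx=3: raw=0x37007 flags P=1 W=1 U=1 S=0
  ✓ 0x37823  — 3 lookups
#1 VA=0x28181CC43 (r,kernel):
  [0] read 0x32 idx=10: raw=0x3A007 flags P=1 W=1 U=1 S=0
  [1] read 0x3A idx=12: raw=0x3D007 flags P=1 W=1 U=1 S=0
  [2] read 0x3D idx=28: raw=0x3E007 flags P=1 W=1 U=1 S=0
  ✓ 0x3EC43  — 3 lookups
#2 VA=0x641819AF7 (r,kernel):
  [0] read 0x32 idx=25: raw=0x41007 flags P=1 W=1 U=1 S=0
  [1] read 0x41 idx=12: raw=0x45007 flags P=1 W=1 U=1 S=0
  [2] read 0x45 idx=25: raw=0x49007 flags P=1 W=1 U=1 S=0
  ✓ 0x49AF7  — 3 lookups
#3 VA=0x2C281A2D1 (r,kernel):
  [0] read 0x32 idx=11: raw=0x4D007 flags P=1 W=1 U=1 S=0
  [1] read 0x4D idx=20: raw=0x50007 flags P=1 W=1 U=1 S=0
  [2] read 0x50 idx=26: raw=0x52007 flags P=1 W=1 U=1 S=0
  ✓ 0x522D1  — 3 lookups

Entries read for #0: 3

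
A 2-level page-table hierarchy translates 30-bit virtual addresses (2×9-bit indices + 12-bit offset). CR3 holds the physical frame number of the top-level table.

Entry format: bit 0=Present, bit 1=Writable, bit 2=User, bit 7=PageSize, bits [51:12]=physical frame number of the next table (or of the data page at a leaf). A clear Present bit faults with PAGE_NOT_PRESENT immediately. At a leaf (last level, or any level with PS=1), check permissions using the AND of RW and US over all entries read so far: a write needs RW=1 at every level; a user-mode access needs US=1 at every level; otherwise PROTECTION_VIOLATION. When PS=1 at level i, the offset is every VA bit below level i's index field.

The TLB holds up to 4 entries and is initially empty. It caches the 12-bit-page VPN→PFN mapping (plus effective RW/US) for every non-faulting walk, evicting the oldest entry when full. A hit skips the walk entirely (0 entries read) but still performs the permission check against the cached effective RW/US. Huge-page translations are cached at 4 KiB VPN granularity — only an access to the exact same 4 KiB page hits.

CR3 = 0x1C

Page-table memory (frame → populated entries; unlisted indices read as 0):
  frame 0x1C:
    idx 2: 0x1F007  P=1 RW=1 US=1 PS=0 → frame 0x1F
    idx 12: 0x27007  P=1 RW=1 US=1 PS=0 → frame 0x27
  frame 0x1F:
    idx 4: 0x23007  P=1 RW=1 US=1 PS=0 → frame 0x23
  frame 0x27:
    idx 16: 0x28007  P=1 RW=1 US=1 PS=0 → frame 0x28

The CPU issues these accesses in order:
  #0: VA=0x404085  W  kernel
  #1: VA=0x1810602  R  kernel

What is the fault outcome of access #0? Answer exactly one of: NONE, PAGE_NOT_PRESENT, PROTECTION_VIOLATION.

Per-access translation:
#0 VA=0x404085 (w,kernel):
  L0: frame=0x1C idx=2 entry=0x1F007 [P=1 RW=1 US=1 PS=0]
  L1: frame=0x1F idx=4 entry=0x23007 [P=1 RW=1 US=1 PS=0]
  ⇒ phys 0x23085  [2 reads]
#1 VA=0x1810602 (r,kernel):
  L0: frame=0x1C idx=12 entry=0x27007 [P=1 RW=1 US=1 PS=0]
  L1: frame=0x27 idx=16 entry=0x28007 [P=1 RW=1 US=1 PS=0]
  ⇒ phys 0x28602  [2 reads]

Access #0 fault: NONE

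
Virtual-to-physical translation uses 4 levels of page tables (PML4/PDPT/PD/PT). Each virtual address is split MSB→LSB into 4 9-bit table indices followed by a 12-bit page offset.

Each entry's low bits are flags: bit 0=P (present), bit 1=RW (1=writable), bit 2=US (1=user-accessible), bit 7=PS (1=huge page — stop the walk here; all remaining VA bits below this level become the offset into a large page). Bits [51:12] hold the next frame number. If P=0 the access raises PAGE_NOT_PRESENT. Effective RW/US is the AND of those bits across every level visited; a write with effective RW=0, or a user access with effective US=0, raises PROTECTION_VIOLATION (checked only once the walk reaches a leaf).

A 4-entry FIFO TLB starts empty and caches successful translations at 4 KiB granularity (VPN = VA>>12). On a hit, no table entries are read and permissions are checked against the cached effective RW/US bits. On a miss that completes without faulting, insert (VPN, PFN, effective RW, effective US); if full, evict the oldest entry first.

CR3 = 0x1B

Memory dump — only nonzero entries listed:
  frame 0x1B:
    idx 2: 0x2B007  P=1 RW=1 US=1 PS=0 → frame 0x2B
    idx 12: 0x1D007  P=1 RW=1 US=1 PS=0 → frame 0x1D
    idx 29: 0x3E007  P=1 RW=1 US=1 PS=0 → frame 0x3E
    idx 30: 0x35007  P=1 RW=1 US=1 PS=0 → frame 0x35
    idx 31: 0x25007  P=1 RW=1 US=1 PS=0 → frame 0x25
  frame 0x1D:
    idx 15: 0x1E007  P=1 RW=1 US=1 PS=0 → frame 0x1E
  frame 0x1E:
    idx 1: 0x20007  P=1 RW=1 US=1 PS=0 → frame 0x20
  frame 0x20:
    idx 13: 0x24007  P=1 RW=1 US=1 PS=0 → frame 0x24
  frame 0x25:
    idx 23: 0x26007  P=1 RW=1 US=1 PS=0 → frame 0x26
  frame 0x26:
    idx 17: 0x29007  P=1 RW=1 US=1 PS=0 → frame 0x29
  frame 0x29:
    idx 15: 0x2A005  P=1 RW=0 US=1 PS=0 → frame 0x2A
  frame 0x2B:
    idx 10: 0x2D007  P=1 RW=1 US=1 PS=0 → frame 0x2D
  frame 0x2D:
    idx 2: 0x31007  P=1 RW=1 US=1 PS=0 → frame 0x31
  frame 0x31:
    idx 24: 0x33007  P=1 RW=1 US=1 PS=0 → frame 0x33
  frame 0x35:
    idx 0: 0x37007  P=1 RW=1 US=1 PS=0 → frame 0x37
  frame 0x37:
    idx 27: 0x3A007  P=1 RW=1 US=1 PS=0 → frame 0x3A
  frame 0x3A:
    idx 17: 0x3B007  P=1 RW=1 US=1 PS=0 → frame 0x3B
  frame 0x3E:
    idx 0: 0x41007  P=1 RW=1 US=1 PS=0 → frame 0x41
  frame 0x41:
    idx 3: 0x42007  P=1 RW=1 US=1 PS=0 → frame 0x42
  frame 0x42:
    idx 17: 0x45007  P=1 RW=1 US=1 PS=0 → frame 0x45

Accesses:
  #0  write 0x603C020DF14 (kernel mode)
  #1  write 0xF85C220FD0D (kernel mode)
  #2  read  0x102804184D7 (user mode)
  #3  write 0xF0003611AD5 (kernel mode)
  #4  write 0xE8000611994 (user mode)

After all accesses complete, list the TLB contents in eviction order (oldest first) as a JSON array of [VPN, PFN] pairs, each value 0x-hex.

Walk each access:
#0 VA=0x603C020DF14 (w,kernel):
  L0 @0x1B[12] → 0x1D007  P=1,RW=1,US=1,PS=0
  L1 @0x1D[15] → 0x1E007  P=1,RW=1,US=1,PS=0
  L2 @0x1E[1] → 0x20007  P=1,RW=1,US=1,PS=0
  L3 @0x20[13] → 0x24007  P=1,RW=1,US=1,PS=0
  → PA=0x24F14  (4 entries read)
#1 VA=0xF85C220FD0D (w,kernel):
  L0 @0x1B[31] → 0x25007  P=1,RW=1,US=1,PS=0
  L1 @0x25[23] → 0x26007  P=1,RW=1,US=1,PS=0
  L2 @0x26[17] → 0x29007  P=1,RW=1,US=1,PS=0
  L3 @0x29[15] → 0x2A005  P=1,RW=0,US=1,PS=0
  ✗ PROTECTION_VIOLATION  [4 reads]
#2 VA=0x102804184D7 (r,user):
  L0 @0x1B[2] → 0x2B007  P=1,RW=1,US=1,PS=0
  L1 @0x2B[10] → 0x2D007  P=1,RW=1,US=1,PS=0
  L2 @0x2D[2] → 0x31007  P=1,RW=1,US=1,PS=0
  L3 @0x31[24] → 0x33007  P=1,RW=1,US=1,PS=0
  → PA=0x334D7  (4 entries read)
#3 VA=0xF0003611AD5 (w,kernel):
  L0 @0x1B[30] → 0x35007  P=1,RW=1,US=1,PS=0
  L1 @0x35[0] → 0x37007  P=1,RW=1,US=1,PS=0
  L2 @0x37[27] → 0x3A007  P=1,RW=1,US=1,PS=0
  L3 @0x3A[17] → 0x3B007  P=1,RW=1,US=1,PS=0
  → PA=0x3BAD5  (4 entries read)
#4 VA=0xE8000611994 (w,user):
  L0 @0x1B[29] → 0x3E007  P=1,RW=1,US=1,PS=0
  L1 @0x3E[0] → 0x41007  P=1,RW=1,US=1,PS=0
  L2 @0x41[3] → 0x42007  P=1,RW=1,US=1,PS=0
  L3 @0x42[17] → 0x45007  P=1,RW=1,US=1,PS=0
  → PA=0x45994  (4 entries read)

TLB: [["0x603C020D", "0x24"], ["0x10280418", "0x33"], ["0xF0003611", "0x3B"], ["0xE8000611", "0x45"]]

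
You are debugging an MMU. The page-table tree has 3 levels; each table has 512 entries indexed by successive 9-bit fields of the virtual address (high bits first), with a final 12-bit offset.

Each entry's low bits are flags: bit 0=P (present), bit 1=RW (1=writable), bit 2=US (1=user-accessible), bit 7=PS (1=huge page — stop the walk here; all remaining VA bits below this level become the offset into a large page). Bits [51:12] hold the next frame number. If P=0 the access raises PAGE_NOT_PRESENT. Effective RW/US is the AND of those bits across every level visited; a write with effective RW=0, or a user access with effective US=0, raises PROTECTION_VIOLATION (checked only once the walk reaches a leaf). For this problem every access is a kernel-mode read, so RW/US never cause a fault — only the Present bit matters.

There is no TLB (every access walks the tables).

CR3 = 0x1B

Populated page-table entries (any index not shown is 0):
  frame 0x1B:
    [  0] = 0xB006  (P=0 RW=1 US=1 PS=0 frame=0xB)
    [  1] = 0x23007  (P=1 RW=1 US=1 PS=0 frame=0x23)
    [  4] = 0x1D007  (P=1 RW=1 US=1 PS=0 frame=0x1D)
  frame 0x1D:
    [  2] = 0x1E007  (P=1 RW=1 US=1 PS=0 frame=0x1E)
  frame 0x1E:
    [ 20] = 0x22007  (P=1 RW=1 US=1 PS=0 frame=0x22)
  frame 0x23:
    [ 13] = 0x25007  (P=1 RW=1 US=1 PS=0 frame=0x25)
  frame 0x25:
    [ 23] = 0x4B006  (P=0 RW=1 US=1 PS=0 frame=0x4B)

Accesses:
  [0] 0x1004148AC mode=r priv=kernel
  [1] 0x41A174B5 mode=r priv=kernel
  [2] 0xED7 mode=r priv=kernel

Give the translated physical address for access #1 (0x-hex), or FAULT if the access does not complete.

Per-access translation:
#0 VA=0x1004148AC (r,kernel):
  lvl0: tbl 0x1B, slot 4 ⇒ 0x1D007 (P1/RW1/US1/PS0)
  lvl1: tbl 0x1D, slot 2 ⇒ 0x1E007 (P1/RW1/US1/PS0)
  lvl2: tbl 0x1E, slot 20 ⇒ 0x22007 (P1/RW1/US1/PS0)
  ✓ 0x228AC  — 3 lookups
#1 VA=0x41A174B5 (r,kernel):
  lvl0: tbl 0x1B, slot 1 ⇒ 0x23007 (P1/RW1/US1/PS0)
  lvl1: tbl 0x23, slot 13 ⇒ 0x25007 (P1/RW1/US1/PS0)
  lvl2: tbl 0x25, slot 23 ⇒ 0x4B006 (P0/RW1/US1/PS0)
  ✗ PAGE_NOT_PRESENT  [3 reads]
#2 VA=0xED7 (r,kernel):
  lvl0: tbl 0x1B, slot 0 ⇒ 0xB006 (P0/RW1/US1/PS0)
  ✗ PAGE_NOT_PRESENT  [1 reads]

Access #1 PA: FAULT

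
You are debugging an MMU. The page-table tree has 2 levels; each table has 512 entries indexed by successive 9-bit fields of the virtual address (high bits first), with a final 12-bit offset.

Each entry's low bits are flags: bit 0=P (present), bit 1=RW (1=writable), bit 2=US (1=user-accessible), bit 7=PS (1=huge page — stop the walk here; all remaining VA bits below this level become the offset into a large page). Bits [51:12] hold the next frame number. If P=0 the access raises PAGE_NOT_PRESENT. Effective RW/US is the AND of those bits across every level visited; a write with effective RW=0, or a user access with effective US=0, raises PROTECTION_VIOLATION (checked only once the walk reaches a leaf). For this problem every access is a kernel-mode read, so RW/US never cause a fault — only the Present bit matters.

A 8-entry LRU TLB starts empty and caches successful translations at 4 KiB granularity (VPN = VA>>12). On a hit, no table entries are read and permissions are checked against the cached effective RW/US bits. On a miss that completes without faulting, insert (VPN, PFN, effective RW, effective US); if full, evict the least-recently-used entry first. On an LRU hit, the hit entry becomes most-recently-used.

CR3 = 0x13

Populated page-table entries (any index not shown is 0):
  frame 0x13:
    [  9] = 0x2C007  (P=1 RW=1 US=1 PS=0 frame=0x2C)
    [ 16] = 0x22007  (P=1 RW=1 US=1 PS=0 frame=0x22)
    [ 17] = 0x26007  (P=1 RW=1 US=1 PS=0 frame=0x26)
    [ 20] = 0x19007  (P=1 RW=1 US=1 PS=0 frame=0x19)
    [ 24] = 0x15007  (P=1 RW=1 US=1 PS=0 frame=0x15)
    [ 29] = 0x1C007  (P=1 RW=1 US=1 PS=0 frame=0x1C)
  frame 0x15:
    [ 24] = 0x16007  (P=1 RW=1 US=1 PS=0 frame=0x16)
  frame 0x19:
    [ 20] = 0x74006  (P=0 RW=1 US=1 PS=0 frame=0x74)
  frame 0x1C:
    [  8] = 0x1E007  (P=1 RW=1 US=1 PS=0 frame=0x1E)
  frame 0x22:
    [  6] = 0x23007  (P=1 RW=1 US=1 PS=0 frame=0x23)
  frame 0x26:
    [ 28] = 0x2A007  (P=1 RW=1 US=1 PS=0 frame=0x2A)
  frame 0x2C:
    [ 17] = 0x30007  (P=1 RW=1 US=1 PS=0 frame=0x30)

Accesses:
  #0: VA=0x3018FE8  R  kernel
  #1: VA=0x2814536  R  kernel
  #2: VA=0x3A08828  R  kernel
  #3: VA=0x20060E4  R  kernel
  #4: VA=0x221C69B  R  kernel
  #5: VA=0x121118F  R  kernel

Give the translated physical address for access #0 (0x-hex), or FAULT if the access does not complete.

Walk each access:
#0 VA=0x3018FE8 (r,kernel):
  L0: frame=0x13 idx=24 entry=0x15007 [P=1 RW=1 US=1 PS=0]
  L1: frame=0x15 idx=24 entry=0x16007 [P=1 RW=1 US=1 PS=0]
  → PA=0x16FE8  (2 entries read)
#1 VA=0x2814536 (r,kernel):
  L0: frame=0x13 idx=20 entry=0x19007 [P=1 RW=1 US=1 PS=0]
  L1: frame=0x19 idx=20 entry=0x74006 [P=0 RW=1 US=1 PS=0]
  ⇒ fault: PAGE_NOT_PRESENT  — 2 lookups
#2 VA=0x3A08828 (r,kernel):
  L0: frame=0x13 idx=29 entry=0x1C007 [P=1 RW=1 US=1 PS=0]
  L1: frame=0x1C idx=8 entry=0x1E007 [P=1 RW=1 US=1 PS=0]
  → PA=0x1E828  (2 entries read)
#3 VA=0x20060E4 (r,kernel):
  L0: frame=0x13 idx=16 entry=0x22007 [P=1 RW=1 US=1 PS=0]
  L1: frame=0x22 idx=6 entry=0x23007 [P=1 RW=1 US=1 PS=0]
  → PA=0x230E4  (2 entries read)
#4 VA=0x221C69B (r,kernel):
  L0: frame=0x13 idx=17 entry=0x26007 [P=1 RW=1 US=1 PS=0]
  L1: frame=0x26 idx=28 entry=0x2A007 [P=1 RW=1 US=1 PS=0]
  → PA=0x2A69B  (2 entries read)
#5 VA=0x121118F (r,kernel):
  L0: frame=0x13 idx=9 entry=0x2C007 [P=1 RW=1 US=1 PS=0]
  L1: frame=0x2C idx=17 entry=0x30007 [P=1 RW=1 US=1 PS=0]
  → PA=0x3018F  (2 entries read)

Access #0 PA: 0x16FE8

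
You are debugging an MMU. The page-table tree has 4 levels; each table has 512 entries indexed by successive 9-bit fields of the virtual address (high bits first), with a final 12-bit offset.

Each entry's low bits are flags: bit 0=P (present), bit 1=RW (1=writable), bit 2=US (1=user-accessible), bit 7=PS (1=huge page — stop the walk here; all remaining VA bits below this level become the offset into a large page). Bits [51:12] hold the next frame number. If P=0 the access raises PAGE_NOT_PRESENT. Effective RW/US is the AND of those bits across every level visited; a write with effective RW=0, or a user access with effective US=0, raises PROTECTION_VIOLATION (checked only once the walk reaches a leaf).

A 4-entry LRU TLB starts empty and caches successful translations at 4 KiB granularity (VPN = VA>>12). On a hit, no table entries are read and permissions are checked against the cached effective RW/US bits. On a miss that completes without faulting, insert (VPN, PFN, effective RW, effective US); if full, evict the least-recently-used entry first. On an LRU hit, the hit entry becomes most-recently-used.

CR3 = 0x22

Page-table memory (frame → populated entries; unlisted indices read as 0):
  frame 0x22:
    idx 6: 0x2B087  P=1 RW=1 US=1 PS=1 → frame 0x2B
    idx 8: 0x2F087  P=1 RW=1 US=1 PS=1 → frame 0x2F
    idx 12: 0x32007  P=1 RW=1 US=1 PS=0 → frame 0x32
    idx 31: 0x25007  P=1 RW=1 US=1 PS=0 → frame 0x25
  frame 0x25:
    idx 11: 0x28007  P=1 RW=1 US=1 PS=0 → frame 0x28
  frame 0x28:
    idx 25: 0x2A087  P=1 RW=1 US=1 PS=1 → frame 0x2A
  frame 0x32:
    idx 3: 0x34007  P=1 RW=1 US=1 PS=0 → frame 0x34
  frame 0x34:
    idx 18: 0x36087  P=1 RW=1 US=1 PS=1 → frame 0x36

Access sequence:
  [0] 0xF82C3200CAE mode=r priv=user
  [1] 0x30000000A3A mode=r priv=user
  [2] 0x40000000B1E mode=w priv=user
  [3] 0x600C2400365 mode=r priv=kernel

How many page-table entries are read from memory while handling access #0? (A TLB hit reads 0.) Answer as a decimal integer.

Walk each access:
#0 VA=0xF82C3200CAE (r,user):
  L0: frame=0x22 idx=31 entry=0x25007 [P=1 RW=1 US=1 PS=0]
  L1: frame=0x25 idx=11 entry=0x28007 [P=1 RW=1 US=1 PS=0]
  L2: frame=0x28 idx=25 entry=0x2A087 [P=1 RW=1 US=1 PS=1]
  ✓ 0x2ACAE (huge @L2)  — 3 lookups
#1 VA=0x30000000A3A (r,user):
  L0: frame=0x22 idx=6 entry=0x2B087 [P=1 RW=1 US=1 PS=1]
  ✓ 0x2BA3A (huge @L0)  — 1 lookups
#2 VA=0x40000000B1E (w,user):
  L0: frame=0x22 idx=8 entry=0x2F087 [P=1 RW=1 US=1 PS=1]
  ✓ 0x2FB1E (huge @L0)  — 1 lookups
#3 VA=0x600C2400365 (r,kernel):
  L0: frame=0x22 idx=12 entry=0x32007 [P=1 RW=1 US=1 PS=0]
  L1: frame=0x32 idx=3 entry=0x34007 [P=1 RW=1 US=1 PS=0]
  L2: frame=0x34 idx=18 entry=0x36087 [P=1 RW=1 US=1 PS=1]
  ✓ 0x36365 (huge @L2)  — 3 lookups

Entries read for #0: 3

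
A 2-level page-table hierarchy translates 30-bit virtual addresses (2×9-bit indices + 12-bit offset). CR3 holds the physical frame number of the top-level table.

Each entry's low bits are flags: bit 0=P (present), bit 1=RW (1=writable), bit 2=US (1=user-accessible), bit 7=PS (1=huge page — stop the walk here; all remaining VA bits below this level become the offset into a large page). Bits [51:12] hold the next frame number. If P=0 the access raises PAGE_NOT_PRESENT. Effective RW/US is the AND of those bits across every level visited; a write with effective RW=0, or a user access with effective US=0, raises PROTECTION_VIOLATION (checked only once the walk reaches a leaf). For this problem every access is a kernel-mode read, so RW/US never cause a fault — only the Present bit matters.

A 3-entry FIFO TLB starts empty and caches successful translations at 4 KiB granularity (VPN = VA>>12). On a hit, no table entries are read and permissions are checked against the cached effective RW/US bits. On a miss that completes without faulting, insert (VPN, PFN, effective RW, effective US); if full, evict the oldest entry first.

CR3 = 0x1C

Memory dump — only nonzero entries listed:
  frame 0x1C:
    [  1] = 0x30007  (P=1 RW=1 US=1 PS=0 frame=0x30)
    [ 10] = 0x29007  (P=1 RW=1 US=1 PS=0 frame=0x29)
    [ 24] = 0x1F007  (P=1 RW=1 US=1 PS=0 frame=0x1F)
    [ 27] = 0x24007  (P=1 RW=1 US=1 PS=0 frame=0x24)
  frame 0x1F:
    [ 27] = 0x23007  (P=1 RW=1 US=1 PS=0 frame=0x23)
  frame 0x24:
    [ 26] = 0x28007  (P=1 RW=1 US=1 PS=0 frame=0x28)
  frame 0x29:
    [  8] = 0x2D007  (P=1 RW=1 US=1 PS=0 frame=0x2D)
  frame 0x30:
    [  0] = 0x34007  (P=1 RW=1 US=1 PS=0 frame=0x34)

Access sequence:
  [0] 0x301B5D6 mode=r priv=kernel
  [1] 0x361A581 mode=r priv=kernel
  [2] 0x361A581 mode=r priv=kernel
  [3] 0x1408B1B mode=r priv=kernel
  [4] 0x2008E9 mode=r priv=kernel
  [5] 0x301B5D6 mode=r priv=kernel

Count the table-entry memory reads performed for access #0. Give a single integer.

Trace:
#0 VA=0x301B5D6 (r,kernel):
  [0] read 0x1C idx=24: raw=0x1F007 flags P=1 W=1 U=1 S=0
  [1] read 0x1F idx=27: raw=0x23007 flags P=1 W=1 U=1 S=0
  → PA=0x235D6  (2 entries read)
#1 VA=0x361A581 (r,kernel):
  [0] read 0x1C idx=27: raw=0x24007 flags P=1 W=1 U=1 S=0
  [1] read 0x24 idx=26: raw=0x28007 flags P=1 W=1 U=1 S=0
  → PA=0x28581  (2 entries read)
#2 VA=0x361A581 (r,kernel):
  TLB hit vpn=0x361A → PA=0x28581
#3 VA=0x1408B1B (r,kernel):
  [0] read 0x1C idx=10: raw=0x29007 flags P=1 W=1 U=1 S=0
  [1] read 0x29 idx=8: raw=0x2D007 flags P=1 W=1 U=1 S=0
  → PA=0x2DB1B  (2 entries read)
#4 VA=0x2008E9 (r,kernel):
  [0] read 0x1C idx=1: raw=0x30007 flags P=1 W=1 U=1 S=0
  [1] read 0x30 idx=0: raw=0x34007 flags P=1 W=1 U=1 S=0
  → PA=0x348E9  (2 entries read)
#5 VA=0x301B5D6 (r,kernel):
  [0] read 0x1C idx=24: raw=0x1F007 flags P=1 W=1 U=1 S=0
  [1] read 0x1F idx=27: raw=0x23007 flags P=1 W=1 U=1 S=0
  → PA=0x235D6  (2 entries read)

Entries read for #0: 2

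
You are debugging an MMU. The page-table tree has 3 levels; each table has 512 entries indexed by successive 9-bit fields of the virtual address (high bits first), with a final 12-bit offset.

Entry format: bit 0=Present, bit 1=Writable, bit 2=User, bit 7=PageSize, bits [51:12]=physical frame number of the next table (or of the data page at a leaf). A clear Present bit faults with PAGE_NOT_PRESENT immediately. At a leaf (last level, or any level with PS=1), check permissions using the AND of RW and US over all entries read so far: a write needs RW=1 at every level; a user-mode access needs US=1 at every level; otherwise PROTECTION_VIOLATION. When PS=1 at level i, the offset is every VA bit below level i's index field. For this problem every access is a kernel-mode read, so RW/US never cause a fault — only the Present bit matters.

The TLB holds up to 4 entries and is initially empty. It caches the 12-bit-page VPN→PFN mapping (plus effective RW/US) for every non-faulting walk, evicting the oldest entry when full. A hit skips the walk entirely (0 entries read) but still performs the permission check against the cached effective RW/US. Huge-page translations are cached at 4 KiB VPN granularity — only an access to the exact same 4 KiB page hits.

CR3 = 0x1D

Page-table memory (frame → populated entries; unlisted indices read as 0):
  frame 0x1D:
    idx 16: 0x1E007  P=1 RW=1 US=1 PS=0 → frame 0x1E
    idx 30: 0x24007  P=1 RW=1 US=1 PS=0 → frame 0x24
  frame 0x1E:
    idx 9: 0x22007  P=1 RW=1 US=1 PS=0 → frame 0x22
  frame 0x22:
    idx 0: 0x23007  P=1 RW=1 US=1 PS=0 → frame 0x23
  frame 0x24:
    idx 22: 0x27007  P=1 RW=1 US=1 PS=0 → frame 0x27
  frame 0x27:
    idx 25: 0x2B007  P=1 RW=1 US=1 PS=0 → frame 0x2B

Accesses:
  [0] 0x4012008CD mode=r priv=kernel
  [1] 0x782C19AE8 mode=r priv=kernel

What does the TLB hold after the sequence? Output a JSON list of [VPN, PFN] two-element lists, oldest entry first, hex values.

Per-access translation:
#0 VA=0x4012008CD (r,kernel):
  [0] read 0x1D idx=16: raw=0x1E007 flags P=1 W=1 U=1 S=0
  [1] read 0x1E idx=9: raw=0x22007 flags P=1 W=1 U=1 S=0
  [2] read 0x22 idx=0: raw=0x23007 flags P=1 W=1 U=1 S=0
  → PA=0x238CD  (3 entries read)
#1 VA=0x782C19AE8 (r,kernel):
  [0] read 0x1D idx=30: raw=0x24007 flags P=1 W=1 U=1 S=0
  [1] read 0x24 idx=22: raw=0x27007 flags P=1 W=1 U=1 S=0
  [2] read 0x27 idx=25: raw=0x2B007 flags P=1 W=1 U=1 S=0
  → PA=0x2BAE8  (3 entries read)

TLB: [["0x401200", "0x23"], ["0x782C19", "0x2B"]]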